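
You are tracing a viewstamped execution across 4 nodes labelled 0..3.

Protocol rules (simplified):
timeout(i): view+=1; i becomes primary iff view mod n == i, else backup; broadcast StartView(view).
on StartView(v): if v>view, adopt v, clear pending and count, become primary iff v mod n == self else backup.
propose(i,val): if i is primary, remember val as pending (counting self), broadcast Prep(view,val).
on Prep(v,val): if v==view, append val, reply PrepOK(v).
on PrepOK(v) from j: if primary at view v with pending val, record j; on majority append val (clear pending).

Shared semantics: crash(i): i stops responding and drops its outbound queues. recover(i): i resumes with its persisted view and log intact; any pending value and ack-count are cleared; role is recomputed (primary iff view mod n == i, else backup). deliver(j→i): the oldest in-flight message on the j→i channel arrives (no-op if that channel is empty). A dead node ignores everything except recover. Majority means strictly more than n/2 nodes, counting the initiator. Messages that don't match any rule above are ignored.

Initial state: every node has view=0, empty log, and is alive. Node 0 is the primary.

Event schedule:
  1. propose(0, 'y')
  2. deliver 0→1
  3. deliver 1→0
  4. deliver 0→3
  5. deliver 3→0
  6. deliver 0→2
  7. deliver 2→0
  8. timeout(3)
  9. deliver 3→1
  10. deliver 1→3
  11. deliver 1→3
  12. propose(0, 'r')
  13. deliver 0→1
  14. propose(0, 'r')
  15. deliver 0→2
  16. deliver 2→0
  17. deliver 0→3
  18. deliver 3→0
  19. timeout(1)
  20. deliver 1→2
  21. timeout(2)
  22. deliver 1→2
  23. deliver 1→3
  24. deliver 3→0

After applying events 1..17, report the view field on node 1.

1

[1] propose(0,'y') → ∅
[2] deliver 0→1 → N1(back v0 [y])
[3] deliver 1→0 → ∅
[4] deliver 0→3 → N3(back v0 [y])
[5] deliver 3→0 → N0(prim v0 [y])
[6] deliver 0→2 → N2(back v0 [y])
[7] deliver 2→0 → ∅
[8] timeout(3) → N3(back v1 [y])
[9] deliver 3→1 → N1(prim v1 [y])
[10] deliver 1→3 → ∅
[11] deliver 1→3 → ∅
[12] propose(0,'r') → ∅
[13] deliver 0→1 → ∅
[14] propose(0,'r') → ∅
[15] deliver 0→2 → N2(back v0 [y,r])
[16] deliver 2→0 → ∅
[17] deliver 0→3 → ∅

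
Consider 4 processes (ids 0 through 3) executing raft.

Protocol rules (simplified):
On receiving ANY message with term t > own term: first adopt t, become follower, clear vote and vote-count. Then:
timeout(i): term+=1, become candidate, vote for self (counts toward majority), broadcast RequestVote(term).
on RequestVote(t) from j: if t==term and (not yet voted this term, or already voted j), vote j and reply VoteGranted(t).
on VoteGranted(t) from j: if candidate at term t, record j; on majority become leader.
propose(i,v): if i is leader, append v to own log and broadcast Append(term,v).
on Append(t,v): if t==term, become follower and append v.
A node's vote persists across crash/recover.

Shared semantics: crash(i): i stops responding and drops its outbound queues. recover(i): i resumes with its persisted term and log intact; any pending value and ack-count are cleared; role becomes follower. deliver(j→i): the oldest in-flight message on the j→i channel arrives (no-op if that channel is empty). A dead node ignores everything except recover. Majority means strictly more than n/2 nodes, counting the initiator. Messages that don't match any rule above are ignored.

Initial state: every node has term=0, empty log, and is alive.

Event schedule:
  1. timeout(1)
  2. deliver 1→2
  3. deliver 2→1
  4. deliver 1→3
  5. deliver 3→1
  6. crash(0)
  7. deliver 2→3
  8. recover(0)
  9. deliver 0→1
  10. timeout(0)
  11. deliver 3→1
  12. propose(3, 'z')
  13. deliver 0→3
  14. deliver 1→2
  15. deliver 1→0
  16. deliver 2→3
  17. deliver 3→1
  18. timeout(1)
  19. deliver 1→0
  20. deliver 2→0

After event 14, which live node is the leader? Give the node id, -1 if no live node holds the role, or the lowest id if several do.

1

1. timeout(1):  <1:cand t1 ->
2. deliver 1→2:  <2:foll t1 ->
3. deliver 2→1:  nop
4. deliver 1→3:  <3:foll t1 ->
5. deliver 3→1:  <1:lead t1 ->
6. crash(0):  <0:✗foll t0 ->
7. deliver 2→3:  nop
8. recover(0):  <0:foll t0 ->
9. deliver 0→1:  nop
10. timeout(0):  <0:cand t1 ->
11. deliver 3→1:  nop
12. propose(3,'z'):  nop
13. deliver 0→3:  nop
14. deliver 1→2:  nop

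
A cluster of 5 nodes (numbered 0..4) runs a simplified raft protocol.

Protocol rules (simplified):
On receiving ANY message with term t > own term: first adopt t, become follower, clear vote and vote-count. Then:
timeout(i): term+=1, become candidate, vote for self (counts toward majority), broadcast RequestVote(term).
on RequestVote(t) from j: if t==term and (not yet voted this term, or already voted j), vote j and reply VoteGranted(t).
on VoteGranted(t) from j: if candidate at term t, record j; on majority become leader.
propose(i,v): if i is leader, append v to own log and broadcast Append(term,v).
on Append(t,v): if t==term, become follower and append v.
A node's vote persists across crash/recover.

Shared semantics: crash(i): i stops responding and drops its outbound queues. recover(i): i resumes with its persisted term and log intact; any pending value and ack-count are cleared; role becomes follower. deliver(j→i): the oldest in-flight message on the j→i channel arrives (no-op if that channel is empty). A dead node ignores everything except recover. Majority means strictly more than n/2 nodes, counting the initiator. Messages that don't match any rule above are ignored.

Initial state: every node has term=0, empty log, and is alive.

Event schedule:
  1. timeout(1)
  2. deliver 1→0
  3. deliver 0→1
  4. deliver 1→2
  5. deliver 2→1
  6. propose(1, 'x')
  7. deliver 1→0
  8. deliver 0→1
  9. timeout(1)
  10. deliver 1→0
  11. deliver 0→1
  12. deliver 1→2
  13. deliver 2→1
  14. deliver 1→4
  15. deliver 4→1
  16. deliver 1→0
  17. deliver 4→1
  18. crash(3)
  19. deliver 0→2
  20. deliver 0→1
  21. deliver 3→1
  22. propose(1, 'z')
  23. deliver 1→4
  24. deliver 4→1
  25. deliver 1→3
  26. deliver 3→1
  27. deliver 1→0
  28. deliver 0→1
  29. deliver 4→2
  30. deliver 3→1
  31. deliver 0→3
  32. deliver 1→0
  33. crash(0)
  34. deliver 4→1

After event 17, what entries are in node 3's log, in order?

1. timeout(1):  <1:cand t1 ->
2. deliver 1→0:  <0:foll t1 ->
3. deliver 0→1:  nop
4. deliver 1→2:  <2:foll t1 ->
5. deliver 2→1:  <1:lead t1 ->
6. propose(1,'x'):  <1:lead t1 x>
7. deliver 1→0:  <0:foll t1 x>
8. deliver 0→1:  nop
9. timeout(1):  <1:cand t2 x>
10. deliver 1→0:  <0:foll t2 x>
11. deliver 0→1:  nop
12. deliver 1→2:  <2:foll t1 x>
13. deliver 2→1:  nop
14. deliver 1→4:  <4:foll t1 ->
15. deliver 4→1:  nop
16. deliver 1→0:  nop
17. deliver 4→1:  nop

empty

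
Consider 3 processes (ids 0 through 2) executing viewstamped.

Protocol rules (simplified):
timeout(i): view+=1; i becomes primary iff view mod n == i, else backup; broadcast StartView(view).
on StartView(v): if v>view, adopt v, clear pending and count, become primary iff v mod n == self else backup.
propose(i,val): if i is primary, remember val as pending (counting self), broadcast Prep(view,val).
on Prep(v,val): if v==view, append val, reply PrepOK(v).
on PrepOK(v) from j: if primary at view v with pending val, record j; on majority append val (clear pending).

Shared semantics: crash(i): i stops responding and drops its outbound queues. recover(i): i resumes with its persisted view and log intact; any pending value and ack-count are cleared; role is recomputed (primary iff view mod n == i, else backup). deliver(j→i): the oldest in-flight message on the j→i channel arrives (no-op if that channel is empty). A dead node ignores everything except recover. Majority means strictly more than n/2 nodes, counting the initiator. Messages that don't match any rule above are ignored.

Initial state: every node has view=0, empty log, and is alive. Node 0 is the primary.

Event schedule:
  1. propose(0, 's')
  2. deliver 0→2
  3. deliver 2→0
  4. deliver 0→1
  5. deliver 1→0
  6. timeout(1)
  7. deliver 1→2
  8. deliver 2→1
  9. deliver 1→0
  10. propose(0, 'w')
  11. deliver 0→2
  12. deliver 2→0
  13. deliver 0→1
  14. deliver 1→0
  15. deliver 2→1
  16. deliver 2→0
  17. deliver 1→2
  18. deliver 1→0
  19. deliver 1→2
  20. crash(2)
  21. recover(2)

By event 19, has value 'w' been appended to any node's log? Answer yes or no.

after 1 — propose(0,'s'): ·
after 2 — deliver 0→2: n2:back/v0/[s]
after 3 — deliver 2→0: n0:prim/v0/[s]
after 4 — deliver 0→1: n1:back/v0/[s]
after 5 — deliver 1→0: ·
after 6 — timeout(1): n1:prim/v1/[s]
after 7 — deliver 1→2: n2:back/v1/[s]
after 8 — deliver 2→1: ·
after 9 — deliver 1→0: n0:back/v1/[s]
after 10 — propose(0,'w'): ·
after 11 — deliver 0→2: ·
after 12 — deliver 2→0: ·
after 13 — deliver 0→1: ·
after 14 — deliver 1→0: ·
after 15 — deliver 2→1: ·
after 16 — deliver 2→0: ·
after 17 — deliver 1→2: ·
after 18 — deliver 1→0: ·
after 19 — deliver 1→2: ·

no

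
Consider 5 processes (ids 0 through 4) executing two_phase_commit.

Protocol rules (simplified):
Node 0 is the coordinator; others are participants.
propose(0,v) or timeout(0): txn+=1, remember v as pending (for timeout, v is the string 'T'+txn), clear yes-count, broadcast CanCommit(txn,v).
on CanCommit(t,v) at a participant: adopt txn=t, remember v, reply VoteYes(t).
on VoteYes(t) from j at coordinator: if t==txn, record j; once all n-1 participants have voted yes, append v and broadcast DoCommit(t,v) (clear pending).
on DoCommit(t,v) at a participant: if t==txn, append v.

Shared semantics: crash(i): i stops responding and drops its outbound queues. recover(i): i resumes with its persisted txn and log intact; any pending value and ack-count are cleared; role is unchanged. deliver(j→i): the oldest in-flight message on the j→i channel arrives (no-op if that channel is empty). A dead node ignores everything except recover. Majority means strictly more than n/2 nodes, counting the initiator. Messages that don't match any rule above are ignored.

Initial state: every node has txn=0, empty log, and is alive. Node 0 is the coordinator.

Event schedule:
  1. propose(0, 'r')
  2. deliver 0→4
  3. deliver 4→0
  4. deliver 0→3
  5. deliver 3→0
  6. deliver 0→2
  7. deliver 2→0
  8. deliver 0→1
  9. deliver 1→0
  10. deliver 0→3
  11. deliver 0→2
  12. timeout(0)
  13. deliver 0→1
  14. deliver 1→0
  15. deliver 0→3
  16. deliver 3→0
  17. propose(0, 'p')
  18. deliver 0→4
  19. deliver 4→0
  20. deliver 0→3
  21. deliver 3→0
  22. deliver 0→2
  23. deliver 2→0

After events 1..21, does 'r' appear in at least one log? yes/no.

e1 propose(0,'r'): 0[coor,t=1,-]
e2 deliver 0→4: 4[part,t=1,-]
e3 deliver 4→0: ·
e4 deliver 0→3: 3[part,t=1,-]
e5 deliver 3→0: ·
e6 deliver 0→2: 2[part,t=1,-]
e7 deliver 2→0: ·
e8 deliver 0→1: 1[part,t=1,-]
e9 deliver 1→0: 0[coor,t=1,r]
e10 deliver 0→3: 3[part,t=1,r]
e11 deliver 0→2: 2[part,t=1,r]
e12 timeout(0): 0[coor,t=2,r]
e13 deliver 0→1: 1[part,t=1,r]
e14 deliver 1→0: ·
e15 deliver 0→3: 3[part,t=2,r]
e16 deliver 3→0: ·
e17 propose(0,'p'): 0[coor,t=3,r]
e18 deliver 0→4: 4[part,t=1,r]
e19 deliver 4→0: ·
e20 deliver 0→3: 3[part,t=3,r]
e21 deliver 3→0: ·

yes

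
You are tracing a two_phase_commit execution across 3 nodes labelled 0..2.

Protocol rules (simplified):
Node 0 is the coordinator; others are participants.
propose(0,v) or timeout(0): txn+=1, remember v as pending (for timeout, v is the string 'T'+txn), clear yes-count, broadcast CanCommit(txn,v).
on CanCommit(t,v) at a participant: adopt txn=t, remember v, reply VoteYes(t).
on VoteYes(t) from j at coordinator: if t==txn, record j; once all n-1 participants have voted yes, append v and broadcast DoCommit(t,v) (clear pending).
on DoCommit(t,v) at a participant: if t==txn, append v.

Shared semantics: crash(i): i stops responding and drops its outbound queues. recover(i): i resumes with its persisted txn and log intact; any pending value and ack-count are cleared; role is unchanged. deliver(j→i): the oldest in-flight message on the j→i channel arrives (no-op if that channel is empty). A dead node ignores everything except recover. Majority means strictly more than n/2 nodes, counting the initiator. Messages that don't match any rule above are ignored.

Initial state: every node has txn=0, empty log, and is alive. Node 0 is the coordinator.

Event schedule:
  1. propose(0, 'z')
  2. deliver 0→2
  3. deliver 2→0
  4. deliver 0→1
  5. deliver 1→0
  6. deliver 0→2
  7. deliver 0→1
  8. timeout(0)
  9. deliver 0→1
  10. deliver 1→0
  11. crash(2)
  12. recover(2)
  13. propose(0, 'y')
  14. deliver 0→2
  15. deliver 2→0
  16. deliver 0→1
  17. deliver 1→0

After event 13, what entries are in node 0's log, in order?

z

e1 propose(0,'z'): 0[coor,t=1,-]
e2 deliver 0→2: 2[part,t=1,-]
e3 deliver 2→0: ·
e4 deliver 0→1: 1[part,t=1,-]
e5 deliver 1→0: 0[coor,t=1,z]
e6 deliver 0→2: 2[part,t=1,z]
e7 deliver 0→1: 1[part,t=1,z]
e8 timeout(0): 0[coor,t=2,z]
e9 deliver 0→1: 1[part,t=2,z]
e10 deliver 1→0: ·
e11 crash(2): 2[✗part,t=1,z]
e12 recover(2): 2[part,t=1,z]
e13 propose(0,'y'): 0[coor,t=3,z]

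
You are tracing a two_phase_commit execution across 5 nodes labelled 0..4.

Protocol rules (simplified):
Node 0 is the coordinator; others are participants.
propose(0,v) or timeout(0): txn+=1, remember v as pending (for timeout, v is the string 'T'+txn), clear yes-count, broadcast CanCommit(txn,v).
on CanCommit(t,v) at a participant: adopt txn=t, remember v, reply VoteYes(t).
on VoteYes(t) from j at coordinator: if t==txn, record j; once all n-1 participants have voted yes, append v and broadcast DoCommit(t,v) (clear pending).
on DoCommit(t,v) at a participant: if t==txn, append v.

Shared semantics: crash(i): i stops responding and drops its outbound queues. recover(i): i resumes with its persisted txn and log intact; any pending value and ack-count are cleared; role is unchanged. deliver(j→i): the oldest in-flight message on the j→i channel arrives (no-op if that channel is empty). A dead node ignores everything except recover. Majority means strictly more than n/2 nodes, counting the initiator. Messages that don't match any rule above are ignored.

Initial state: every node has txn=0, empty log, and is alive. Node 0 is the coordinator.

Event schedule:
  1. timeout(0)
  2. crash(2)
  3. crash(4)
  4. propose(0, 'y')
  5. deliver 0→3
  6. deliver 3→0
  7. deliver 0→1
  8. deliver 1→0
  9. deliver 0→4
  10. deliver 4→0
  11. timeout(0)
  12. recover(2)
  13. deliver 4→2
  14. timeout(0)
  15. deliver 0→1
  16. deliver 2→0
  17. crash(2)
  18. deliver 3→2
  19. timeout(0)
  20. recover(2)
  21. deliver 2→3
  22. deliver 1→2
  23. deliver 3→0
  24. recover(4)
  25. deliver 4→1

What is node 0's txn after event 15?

4

after 1 — timeout(0): n0:coor/t1/[-]
after 2 — crash(2): n2:✗part/t0/[-]
after 3 — crash(4): n4:✗part/t0/[-]
after 4 — propose(0,'y'): n0:coor/t2/[-]
after 5 — deliver 0→3: n3:part/t1/[-]
after 6 — deliver 3→0: ·
after 7 — deliver 0→1: n1:part/t1/[-]
after 8 — deliver 1→0: ·
after 9 — deliver 0→4: ·
after 10 — deliver 4→0: ·
after 11 — timeout(0): n0:coor/t3/[-]
after 12 — recover(2): n2:part/t0/[-]
after 13 — deliver 4→2: ·
after 14 — timeout(0): n0:coor/t4/[-]
after 15 — deliver 0→1: n1:part/t2/[-]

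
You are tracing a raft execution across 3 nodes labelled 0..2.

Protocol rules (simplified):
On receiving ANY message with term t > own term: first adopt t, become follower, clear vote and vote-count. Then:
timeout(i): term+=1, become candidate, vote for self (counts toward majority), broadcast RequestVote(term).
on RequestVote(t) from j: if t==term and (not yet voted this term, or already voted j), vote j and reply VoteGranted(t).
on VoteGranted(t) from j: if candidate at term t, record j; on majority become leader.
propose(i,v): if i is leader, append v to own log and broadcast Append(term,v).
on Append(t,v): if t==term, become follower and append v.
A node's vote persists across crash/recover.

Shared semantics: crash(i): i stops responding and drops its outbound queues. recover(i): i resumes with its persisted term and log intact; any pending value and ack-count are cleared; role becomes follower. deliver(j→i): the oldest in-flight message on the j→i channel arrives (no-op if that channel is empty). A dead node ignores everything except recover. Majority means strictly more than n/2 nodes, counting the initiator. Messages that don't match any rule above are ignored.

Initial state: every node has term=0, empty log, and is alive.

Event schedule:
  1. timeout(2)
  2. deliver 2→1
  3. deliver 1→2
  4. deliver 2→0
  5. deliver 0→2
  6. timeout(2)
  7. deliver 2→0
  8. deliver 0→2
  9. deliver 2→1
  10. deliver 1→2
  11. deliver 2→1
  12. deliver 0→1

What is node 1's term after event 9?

2

e1 timeout(2): 2[cand,t=1,-]
e2 deliver 2→1: 1[foll,t=1,-]
e3 deliver 1→2: 2[lead,t=1,-]
e4 deliver 2→0: 0[foll,t=1,-]
e5 deliver 0→2: ·
e6 timeout(2): 2[cand,t=2,-]
e7 deliver 2→0: 0[foll,t=2,-]
e8 deliver 0→2: 2[lead,t=2,-]
e9 deliver 2→1: 1[foll,t=2,-]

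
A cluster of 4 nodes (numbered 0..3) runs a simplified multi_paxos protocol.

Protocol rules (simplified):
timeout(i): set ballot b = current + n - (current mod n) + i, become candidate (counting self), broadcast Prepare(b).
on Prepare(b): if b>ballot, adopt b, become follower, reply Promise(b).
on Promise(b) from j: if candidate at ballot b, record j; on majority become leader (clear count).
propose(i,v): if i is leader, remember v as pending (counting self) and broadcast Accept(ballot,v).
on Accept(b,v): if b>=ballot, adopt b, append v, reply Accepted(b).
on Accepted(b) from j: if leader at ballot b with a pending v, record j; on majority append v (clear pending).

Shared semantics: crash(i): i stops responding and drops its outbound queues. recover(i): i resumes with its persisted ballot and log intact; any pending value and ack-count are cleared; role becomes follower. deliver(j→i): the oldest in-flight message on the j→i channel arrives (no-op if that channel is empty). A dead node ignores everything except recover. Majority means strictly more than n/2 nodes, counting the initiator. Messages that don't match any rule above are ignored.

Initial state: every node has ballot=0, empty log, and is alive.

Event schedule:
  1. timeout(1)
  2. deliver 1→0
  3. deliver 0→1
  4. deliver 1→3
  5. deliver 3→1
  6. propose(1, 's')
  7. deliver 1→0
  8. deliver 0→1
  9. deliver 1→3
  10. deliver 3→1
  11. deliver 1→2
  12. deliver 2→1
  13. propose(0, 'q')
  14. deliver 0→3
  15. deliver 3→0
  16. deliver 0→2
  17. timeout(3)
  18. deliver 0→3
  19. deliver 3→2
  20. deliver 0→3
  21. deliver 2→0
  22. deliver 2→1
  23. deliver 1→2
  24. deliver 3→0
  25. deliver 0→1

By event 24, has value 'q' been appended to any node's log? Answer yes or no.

step 1 timeout(1): 1={cand,b=5,log=-}
step 2 deliver 1→0: 0={foll,b=5,log=-}
step 3 deliver 0→1: —
step 4 deliver 1→3: 3={foll,b=5,log=-}
step 5 deliver 3→1: 1={lead,b=5,log=-}
step 6 propose(1,'s'): —
step 7 deliver 1→0: 0={foll,b=5,log=s}
step 8 deliver 0→1: —
step 9 deliver 1→3: 3={foll,b=5,log=s}
step 10 deliver 3→1: 1={lead,b=5,log=s}
step 11 deliver 1→2: 2={foll,b=5,log=-}
step 12 deliver 2→1: —
step 13 propose(0,'q'): —
step 14 deliver 0→3: —
step 15 deliver 3→0: —
step 16 deliver 0→2: —
step 17 timeout(3): 3={cand,b=11,log=s}
step 18 deliver 0→3: —
step 19 deliver 3→2: 2={foll,b=11,log=-}
step 20 deliver 0→3: —
step 21 deliver 2→0: —
step 22 deliver 2→1: —
step 23 deliver 1→2: —
step 24 deliver 3→0: 0={foll,b=11,log=s}

no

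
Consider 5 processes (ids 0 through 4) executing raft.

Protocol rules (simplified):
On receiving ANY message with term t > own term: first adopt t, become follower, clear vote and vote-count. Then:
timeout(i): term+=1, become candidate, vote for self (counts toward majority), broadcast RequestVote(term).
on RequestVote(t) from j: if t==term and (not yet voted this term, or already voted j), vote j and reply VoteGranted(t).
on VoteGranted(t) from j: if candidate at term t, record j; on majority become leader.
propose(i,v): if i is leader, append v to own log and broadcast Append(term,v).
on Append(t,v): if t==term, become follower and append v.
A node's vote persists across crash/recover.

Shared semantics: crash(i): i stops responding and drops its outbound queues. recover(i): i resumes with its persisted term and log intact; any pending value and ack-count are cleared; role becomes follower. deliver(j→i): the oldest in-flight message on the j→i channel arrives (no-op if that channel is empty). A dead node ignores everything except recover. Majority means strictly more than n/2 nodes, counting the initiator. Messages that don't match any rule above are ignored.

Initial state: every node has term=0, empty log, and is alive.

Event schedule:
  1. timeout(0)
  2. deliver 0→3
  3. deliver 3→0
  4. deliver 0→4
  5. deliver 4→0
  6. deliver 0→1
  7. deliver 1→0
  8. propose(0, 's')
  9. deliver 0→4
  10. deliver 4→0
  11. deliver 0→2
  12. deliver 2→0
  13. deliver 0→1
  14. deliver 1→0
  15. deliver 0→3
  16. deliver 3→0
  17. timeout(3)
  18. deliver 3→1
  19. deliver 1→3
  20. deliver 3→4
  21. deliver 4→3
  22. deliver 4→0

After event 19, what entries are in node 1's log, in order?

[1] timeout(0) → N0(cand t1 [-])
[2] deliver 0→3 → N3(foll t1 [-])
[3] deliver 3→0 → ∅
[4] deliver 0→4 → N4(foll t1 [-])
[5] deliver 4→0 → N0(lead t1 [-])
[6] deliver 0→1 → N1(foll t1 [-])
[7] deliver 1→0 → ∅
[8] propose(0,'s') → N0(lead t1 [s])
[9] deliver 0→4 → N4(foll t1 [s])
[10] deliver 4→0 → ∅
[11] deliver 0→2 → N2(foll t1 [-])
[12] deliver 2→0 → ∅
[13] deliver 0→1 → N1(foll t1 [s])
[14] deliver 1→0 → ∅
[15] deliver 0→3 → N3(foll t1 [s])
[16] deliver 3→0 → ∅
[17] timeout(3) → N3(cand t2 [s])
[18] deliver 3→1 → N1(foll t2 [s])
[19] deliver 1→3 → ∅

s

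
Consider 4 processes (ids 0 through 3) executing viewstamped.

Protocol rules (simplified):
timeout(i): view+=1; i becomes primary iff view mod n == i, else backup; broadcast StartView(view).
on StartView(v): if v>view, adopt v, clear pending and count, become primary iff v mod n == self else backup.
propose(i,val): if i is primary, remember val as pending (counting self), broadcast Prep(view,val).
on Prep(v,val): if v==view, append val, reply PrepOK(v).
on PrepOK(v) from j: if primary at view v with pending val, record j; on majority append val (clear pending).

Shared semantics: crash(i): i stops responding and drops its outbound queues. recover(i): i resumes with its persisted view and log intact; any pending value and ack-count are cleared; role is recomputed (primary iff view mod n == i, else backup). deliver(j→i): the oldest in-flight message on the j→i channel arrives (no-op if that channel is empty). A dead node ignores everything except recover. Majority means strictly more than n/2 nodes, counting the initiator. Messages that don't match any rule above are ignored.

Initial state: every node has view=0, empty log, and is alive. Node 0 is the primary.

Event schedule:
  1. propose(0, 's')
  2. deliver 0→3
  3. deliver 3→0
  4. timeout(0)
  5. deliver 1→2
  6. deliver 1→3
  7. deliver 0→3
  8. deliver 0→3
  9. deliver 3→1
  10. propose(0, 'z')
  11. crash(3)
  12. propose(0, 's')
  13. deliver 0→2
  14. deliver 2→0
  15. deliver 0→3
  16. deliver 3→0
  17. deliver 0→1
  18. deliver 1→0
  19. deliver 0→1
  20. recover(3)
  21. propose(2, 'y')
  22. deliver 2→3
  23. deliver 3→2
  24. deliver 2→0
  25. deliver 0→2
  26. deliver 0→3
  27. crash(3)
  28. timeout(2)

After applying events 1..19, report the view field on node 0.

[1] propose(0,'s') → ∅
[2] deliver 0→3 → N3(back v0 [s])
[3] deliver 3→0 → ∅
[4] timeout(0) → N0(back v1 [-])
[5] deliver 1→2 → ∅
[6] deliver 1→3 → ∅
[7] deliver 0→3 → N3(back v1 [s])
[8] deliver 0→3 → ∅
[9] deliver 3→1 → ∅
[10] propose(0,'z') → ∅
[11] crash(3) → N3(✗back v1 [s])
[12] propose(0,'s') → ∅
[13] deliver 0→2 → N2(back v0 [s])
[14] deliver 2→0 → ∅
[15] deliver 0→3 → ∅
[16] deliver 3→0 → ∅
[17] deliver 0→1 → N1(back v0 [s])
[18] deliver 1→0 → ∅
[19] deliver 0→1 → N1(prim v1 [s])

1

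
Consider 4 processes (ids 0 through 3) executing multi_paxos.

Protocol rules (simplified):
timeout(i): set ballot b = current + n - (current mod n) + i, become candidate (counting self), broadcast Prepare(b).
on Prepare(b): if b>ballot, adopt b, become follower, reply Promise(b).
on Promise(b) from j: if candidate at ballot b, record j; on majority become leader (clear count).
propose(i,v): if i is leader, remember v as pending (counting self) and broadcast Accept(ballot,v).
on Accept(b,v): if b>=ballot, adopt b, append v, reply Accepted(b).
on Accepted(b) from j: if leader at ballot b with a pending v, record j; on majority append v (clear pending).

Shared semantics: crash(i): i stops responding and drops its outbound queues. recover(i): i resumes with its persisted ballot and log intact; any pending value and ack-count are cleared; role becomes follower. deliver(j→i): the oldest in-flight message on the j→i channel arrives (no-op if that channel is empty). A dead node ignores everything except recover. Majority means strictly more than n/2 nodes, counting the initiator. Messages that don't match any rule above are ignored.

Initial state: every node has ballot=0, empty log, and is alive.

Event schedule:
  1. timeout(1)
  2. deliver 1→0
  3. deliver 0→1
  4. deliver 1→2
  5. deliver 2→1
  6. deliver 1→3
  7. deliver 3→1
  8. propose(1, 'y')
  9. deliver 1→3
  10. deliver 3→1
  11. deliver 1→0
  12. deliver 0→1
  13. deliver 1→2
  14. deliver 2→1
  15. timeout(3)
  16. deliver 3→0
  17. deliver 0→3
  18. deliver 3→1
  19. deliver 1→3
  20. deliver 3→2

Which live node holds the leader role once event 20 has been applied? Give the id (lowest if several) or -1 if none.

e1 timeout(1): 1[cand,b=5,-]
e2 deliver 1→0: 0[foll,b=5,-]
e3 deliver 0→1: ·
e4 deliver 1→2: 2[foll,b=5,-]
e5 deliver 2→1: 1[lead,b=5,-]
e6 deliver 1→3: 3[foll,b=5,-]
e7 deliver 3→1: ·
e8 propose(1,'y'): ·
e9 deliver 1→3: 3[foll,b=5,y]
e10 deliver 3→1: ·
e11 deliver 1→0: 0[foll,b=5,y]
e12 deliver 0→1: 1[lead,b=5,y]
e13 deliver 1→2: 2[foll,b=5,y]
e14 deliver 2→1: ·
e15 timeout(3): 3[cand,b=11,y]
e16 deliver 3→0: 0[foll,b=11,y]
e17 deliver 0→3: ·
e18 deliver 3→1: 1[foll,b=11,y]
e19 deliver 1→3: 3[lead,b=11,y]
e20 deliver 3→2: 2[foll,b=11,y]

3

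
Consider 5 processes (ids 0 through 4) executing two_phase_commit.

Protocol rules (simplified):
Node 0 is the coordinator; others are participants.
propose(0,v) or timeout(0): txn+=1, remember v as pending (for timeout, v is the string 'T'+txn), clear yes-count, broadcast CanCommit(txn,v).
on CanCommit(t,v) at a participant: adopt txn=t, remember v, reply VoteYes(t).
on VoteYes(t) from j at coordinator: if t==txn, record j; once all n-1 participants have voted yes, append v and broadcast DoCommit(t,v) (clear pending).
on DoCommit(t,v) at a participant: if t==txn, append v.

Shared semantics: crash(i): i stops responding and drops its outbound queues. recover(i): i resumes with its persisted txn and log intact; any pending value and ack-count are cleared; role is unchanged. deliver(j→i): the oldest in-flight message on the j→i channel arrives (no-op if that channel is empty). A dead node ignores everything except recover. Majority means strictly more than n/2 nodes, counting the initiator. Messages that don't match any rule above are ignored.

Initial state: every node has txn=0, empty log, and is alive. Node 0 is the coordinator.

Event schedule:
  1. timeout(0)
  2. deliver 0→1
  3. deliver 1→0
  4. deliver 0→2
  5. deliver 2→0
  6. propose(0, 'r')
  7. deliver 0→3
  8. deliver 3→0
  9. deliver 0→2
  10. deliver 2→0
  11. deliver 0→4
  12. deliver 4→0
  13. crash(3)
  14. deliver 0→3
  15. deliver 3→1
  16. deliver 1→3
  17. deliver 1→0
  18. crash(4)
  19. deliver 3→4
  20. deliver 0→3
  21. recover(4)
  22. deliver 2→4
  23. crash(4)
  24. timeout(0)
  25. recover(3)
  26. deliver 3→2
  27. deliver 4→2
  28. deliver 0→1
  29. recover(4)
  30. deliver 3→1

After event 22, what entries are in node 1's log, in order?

empty

after 1 — timeout(0): n0:coor/t1/[-]
after 2 — deliver 0→1: n1:part/t1/[-]
after 3 — deliver 1→0: ·
after 4 — deliver 0→2: n2:part/t1/[-]
after 5 — deliver 2→0: ·
after 6 — propose(0,'r'): n0:coor/t2/[-]
after 7 — deliver 0→3: n3:part/t1/[-]
after 8 — deliver 3→0: ·
after 9 — deliver 0→2: n2:part/t2/[-]
after 10 — deliver 2→0: ·
after 11 — deliver 0→4: n4:part/t1/[-]
after 12 — deliver 4→0: ·
after 13 — crash(3): n3:✗part/t1/[-]
after 14 — deliver 0→3: ·
after 15 — deliver 3→1: ·
after 16 — deliver 1→3: ·
after 17 — deliver 1→0: ·
after 18 — crash(4): n4:✗part/t1/[-]
after 19 — deliver 3→4: ·
after 20 — deliver 0→3: ·
after 21 — recover(4): n4:part/t1/[-]
after 22 — deliver 2→4: ·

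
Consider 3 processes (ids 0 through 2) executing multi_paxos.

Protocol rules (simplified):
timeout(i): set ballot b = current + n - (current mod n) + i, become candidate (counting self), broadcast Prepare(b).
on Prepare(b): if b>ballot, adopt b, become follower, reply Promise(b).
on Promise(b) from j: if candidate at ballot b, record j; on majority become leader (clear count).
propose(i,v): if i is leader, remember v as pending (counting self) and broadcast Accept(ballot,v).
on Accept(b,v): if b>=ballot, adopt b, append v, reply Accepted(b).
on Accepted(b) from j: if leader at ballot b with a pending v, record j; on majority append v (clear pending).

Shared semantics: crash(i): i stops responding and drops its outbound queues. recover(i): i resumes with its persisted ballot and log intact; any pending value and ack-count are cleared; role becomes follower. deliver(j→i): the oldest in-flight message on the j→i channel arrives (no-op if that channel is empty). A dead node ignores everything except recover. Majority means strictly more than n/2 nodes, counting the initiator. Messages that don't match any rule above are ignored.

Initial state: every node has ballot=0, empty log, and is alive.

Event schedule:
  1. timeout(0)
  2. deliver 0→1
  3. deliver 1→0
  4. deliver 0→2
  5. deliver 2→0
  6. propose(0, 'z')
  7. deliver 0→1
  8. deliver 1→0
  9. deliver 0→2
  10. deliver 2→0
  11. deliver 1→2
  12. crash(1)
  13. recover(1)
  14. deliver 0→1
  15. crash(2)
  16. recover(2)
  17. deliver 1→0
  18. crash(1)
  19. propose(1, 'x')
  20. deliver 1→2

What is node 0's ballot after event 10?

3

1. timeout(0):  <0:cand b3 ->
2. deliver 0→1:  <1:foll b3 ->
3. deliver 1→0:  <0:lead b3 ->
4. deliver 0→2:  <2:foll b3 ->
5. deliver 2→0:  nop
6. propose(0,'z'):  nop
7. deliver 0→1:  <1:foll b3 z>
8. deliver 1→0:  <0:lead b3 z>
9. deliver 0→2:  <2:foll b3 z>
10. deliver 2→0:  nop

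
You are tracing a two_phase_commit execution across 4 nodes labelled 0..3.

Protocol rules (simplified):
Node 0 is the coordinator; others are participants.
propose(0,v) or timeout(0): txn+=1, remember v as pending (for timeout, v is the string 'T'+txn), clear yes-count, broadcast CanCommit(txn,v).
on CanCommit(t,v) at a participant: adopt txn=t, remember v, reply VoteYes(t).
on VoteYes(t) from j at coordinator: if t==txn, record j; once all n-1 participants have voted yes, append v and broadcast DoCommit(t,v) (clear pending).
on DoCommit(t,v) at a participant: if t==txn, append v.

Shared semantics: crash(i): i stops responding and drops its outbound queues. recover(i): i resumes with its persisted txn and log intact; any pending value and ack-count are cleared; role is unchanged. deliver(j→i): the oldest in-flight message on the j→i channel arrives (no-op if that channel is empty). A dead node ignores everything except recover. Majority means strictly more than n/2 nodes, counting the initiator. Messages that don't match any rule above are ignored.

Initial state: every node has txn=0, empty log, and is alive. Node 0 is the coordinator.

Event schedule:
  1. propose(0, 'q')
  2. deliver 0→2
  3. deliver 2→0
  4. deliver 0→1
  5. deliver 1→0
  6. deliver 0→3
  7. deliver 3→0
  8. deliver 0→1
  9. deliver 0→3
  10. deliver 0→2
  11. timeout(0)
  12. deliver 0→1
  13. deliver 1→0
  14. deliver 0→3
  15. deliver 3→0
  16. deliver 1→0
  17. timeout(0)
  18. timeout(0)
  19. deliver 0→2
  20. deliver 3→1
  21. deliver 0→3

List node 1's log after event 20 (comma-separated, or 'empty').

1. propose(0,'q'):  <0:coor t1 ->
2. deliver 0→2:  <2:part t1 ->
3. deliver 2→0:  nop
4. deliver 0→1:  <1:part t1 ->
5. deliver 1→0:  nop
6. deliver 0→3:  <3:part t1 ->
7. deliver 3→0:  <0:coor t1 q>
8. deliver 0→1:  <1:part t1 q>
9. deliver 0→3:  <3:part t1 q>
10. deliver 0→2:  <2:part t1 q>
11. timeout(0):  <0:coor t2 q>
12. deliver 0→1:  <1:part t2 q>
13. deliver 1→0:  nop
14. deliver 0→3:  <3:part t2 q>
15. deliver 3→0:  nop
16. deliver 1→0:  nop
17. timeout(0):  <0:coor t3 q>
18. timeout(0):  <0:coor t4 q>
19. deliver 0→2:  <2:part t2 q>
20. deliver 3→1:  nop

q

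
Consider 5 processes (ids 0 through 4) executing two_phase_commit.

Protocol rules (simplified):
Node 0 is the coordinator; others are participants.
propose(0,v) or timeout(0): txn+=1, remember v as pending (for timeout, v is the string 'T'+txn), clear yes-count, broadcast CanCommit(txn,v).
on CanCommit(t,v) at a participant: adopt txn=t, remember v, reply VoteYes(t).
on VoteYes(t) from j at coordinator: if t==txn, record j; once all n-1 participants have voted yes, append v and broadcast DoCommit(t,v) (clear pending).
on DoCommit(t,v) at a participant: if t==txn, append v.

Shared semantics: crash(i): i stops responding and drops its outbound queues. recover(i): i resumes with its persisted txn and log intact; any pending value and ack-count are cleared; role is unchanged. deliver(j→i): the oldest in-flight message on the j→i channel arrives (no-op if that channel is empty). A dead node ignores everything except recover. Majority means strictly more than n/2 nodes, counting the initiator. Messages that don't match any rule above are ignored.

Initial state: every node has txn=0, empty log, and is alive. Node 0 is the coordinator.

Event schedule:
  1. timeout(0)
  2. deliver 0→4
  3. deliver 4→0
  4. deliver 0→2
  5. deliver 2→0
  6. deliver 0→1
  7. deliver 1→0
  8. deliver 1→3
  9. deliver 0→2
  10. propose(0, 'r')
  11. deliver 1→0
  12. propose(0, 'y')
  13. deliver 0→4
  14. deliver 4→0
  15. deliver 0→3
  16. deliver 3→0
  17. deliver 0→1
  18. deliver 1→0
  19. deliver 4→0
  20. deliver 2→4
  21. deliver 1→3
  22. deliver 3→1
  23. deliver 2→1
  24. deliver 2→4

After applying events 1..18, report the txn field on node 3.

1

e1 timeout(0): 0[coor,t=1,-]
e2 deliver 0→4: 4[part,t=1,-]
e3 deliver 4→0: ·
e4 deliver 0→2: 2[part,t=1,-]
e5 deliver 2→0: ·
e6 deliver 0→1: 1[part,t=1,-]
e7 deliver 1→0: ·
e8 deliver 1→3: ·
e9 deliver 0→2: ·
e10 propose(0,'r'): 0[coor,t=2,-]
e11 deliver 1→0: ·
e12 propose(0,'y'): 0[coor,t=3,-]
e13 deliver 0→4: 4[part,t=2,-]
e14 deliver 4→0: ·
e15 deliver 0→3: 3[part,t=1,-]
e16 deliver 3→0: ·
e17 deliver 0→1: 1[part,t=2,-]
e18 deliver 1→0: ·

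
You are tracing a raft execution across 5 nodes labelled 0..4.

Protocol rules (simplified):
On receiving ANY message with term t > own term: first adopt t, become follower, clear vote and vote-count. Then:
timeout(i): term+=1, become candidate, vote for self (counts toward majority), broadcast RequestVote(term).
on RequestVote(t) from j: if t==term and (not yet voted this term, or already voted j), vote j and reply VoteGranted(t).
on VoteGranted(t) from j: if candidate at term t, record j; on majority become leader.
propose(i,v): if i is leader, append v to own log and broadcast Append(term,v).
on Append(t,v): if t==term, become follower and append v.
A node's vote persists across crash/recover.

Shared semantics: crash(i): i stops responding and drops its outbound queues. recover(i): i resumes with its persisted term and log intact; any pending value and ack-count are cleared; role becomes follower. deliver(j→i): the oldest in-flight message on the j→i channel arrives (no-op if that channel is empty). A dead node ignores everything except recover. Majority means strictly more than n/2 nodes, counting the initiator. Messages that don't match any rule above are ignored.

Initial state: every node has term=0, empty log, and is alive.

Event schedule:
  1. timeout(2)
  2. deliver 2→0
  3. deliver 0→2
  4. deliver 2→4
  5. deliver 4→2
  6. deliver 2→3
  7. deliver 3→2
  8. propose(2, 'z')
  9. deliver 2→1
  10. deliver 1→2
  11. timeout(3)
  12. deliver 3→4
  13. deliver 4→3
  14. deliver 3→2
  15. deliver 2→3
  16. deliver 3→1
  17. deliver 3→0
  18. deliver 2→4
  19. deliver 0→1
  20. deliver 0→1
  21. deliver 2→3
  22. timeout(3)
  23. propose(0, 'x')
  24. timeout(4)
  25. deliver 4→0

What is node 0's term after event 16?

1

e1 timeout(2): 2[cand,t=1,-]
e2 deliver 2→0: 0[foll,t=1,-]
e3 deliver 0→2: ·
e4 deliver 2→4: 4[foll,t=1,-]
e5 deliver 4→2: 2[lead,t=1,-]
e6 deliver 2→3: 3[foll,t=1,-]
e7 deliver 3→2: ·
e8 propose(2,'z'): 2[lead,t=1,z]
e9 deliver 2→1: 1[foll,t=1,-]
e10 deliver 1→2: ·
e11 timeout(3): 3[cand,t=2,-]
e12 deliver 3→4: 4[foll,t=2,-]
e13 deliver 4→3: ·
e14 deliver 3→2: 2[foll,t=2,z]
e15 deliver 2→3: ·
e16 deliver 3→1: 1[foll,t=2,-]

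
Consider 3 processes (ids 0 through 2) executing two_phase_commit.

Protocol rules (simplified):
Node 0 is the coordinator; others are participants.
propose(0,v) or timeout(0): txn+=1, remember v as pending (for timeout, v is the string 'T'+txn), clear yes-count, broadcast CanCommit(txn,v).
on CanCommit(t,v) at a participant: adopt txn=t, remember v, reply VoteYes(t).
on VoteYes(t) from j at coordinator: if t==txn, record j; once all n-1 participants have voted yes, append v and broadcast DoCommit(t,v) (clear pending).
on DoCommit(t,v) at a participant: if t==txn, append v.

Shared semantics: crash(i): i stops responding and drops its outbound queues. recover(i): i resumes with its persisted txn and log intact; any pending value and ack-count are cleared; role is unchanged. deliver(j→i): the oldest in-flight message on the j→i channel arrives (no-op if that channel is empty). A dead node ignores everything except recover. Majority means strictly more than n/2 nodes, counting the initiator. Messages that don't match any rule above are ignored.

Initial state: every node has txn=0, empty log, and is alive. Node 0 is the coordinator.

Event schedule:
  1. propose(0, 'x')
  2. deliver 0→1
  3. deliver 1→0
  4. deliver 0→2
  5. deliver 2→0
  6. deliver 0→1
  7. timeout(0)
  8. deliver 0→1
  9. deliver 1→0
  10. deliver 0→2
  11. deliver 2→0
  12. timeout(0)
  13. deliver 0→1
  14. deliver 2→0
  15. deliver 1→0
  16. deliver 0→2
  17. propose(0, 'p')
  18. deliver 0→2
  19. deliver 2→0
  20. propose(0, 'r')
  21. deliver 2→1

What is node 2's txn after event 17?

[1] propose(0,'x') → N0(coor t1 [-])
[2] deliver 0→1 → N1(part t1 [-])
[3] deliver 1→0 → ∅
[4] deliver 0→2 → N2(part t1 [-])
[5] deliver 2→0 → N0(coor t1 [x])
[6] deliver 0→1 → N1(part t1 [x])
[7] timeout(0) → N0(coor t2 [x])
[8] deliver 0→1 → N1(part t2 [x])
[9] deliver 1→0 → ∅
[10] deliver 0→2 → N2(part t1 [x])
[11] deliver 2→0 → ∅
[12] timeout(0) → N0(coor t3 [x])
[13] deliver 0→1 → N1(part t3 [x])
[14] deliver 2→0 → ∅
[15] deliver 1→0 → ∅
[16] deliver 0→2 → N2(part t2 [x])
[17] propose(0,'p') → N0(coor t4 [x])

2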